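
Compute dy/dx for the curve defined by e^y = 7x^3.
Apply d/dx to both sides, remembering that y depends on x. Each occurrence of y therefore brings in a y' = dy/dx via the chain rule.

With F(x, y) equal to the left-hand side minus the right, differentiate F term by term:
  d/dx[-7x^3] = -21x^2
  d/dx[e^(y)] = y'·e^(y)
Adding these up, d/dx[F] = 0 becomes
  (-21x^2) + (e^(y))·y' = 0,
so isolating y',
  dy/dx = -(-21x^2)/(e^(y)) = 21x^2e^(-y)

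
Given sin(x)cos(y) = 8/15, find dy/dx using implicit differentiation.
Apply d/dx to both sides, remembering that y depends on x. Each occurrence of y therefore brings in a y' = dy/dx via the chain rule.

With F(x, y) equal to the left-hand side minus the right, differentiate F term by term:
  d/dx[sin(x)·cos(y)] = -y'·sin(x)·sin(y) + cos(x)·cos(y)
  d/dx[-8/15] = 0
Adding these up, d/dx[F] = 0 becomes
  (cos(x)·cos(y)) + (-sin(x)·sin(y))·y' = 0,
so isolating y',
  dy/dx = -(cos(x)·cos(y))/(-sin(x)·sin(y)) = 1/(tan(x)·tan(y))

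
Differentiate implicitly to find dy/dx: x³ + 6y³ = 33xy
Differentiate the relation implicitly: treat y = y(x) and apply the chain rule, so every y-derivative picks up a y' = dy/dx factor.

With everything moved to the left-hand side, differentiate term by term:
  d/dx[x^3] = 3x^2
  d/dx[-33xy] = -33x·y' - 33y
  d/dx[6y^3] = 18y^2·y'

Separating the contributions that come from x directly and those that come through y:
  without y':      3x^2 - 33y
  multiplying y':  -33x + 18y^2

so (3x^2 - 33y) + (-33x + 18y^2)·y' = 0, and therefore
  dy/dx = -(3x^2 - 33y)/(-33x + 18y^2) = (x^2 - 11y)/(11x - 6y^2)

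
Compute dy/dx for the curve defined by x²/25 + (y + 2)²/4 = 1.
Apply d/dx to both sides, remembering that y depends on x. Each occurrence of y therefore brings in a y' = dy/dx via the chain rule.

With F(x, y) equal to the left-hand side minus the right, differentiate F term by term:
  d/dx[x^2/25] = 2x/25
  d/dx[(y + 2)^2/4] = y'(y + 2)/2
  d/dx[-1] = 0
Adding these up, d/dx[F] = 0 becomes
  (2x/25) + (y/2 + 1)·y' = 0,
so isolating y',
  dy/dx = -(2x/25)/(y/2 + 1)
        = -(2x/25)/((y + 2)/2) = -4x/(25y + 50)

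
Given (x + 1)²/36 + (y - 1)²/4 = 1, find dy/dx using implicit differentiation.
Differentiate the relation implicitly: treat y = y(x) and apply the chain rule, so every y-derivative picks up a y' = dy/dx factor.

With everything moved to the left-hand side, differentiate term by term:
  d/dx[(x + 1)^2/36] = x/18 + 1/18
  d/dx[(y - 1)^2/4] = y'(y - 1)/2
  d/dx[-1] = 0

Separating the contributions that come from x directly and those that come through y:
  without y':      x/18 + 1/18
  multiplying y':  y/2 - 1/2

so (x/18 + 1/18) + (y/2 - 1/2)·y' = 0, and therefore
  dy/dx = -(x/18 + 1/18)/(y/2 - 1/2)
        = -((x + 1)/18)/((y - 1)/2) = (-x - 1)/(9(y - 1))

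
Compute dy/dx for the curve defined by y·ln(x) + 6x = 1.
Apply d/dx to both sides, remembering that y depends on x. Each occurrence of y therefore brings in a y' = dy/dx via the chain rule.

With F(x, y) equal to the left-hand side minus the right, differentiate F term by term:
  d/dx[6x] = 6
  d/dx[y·ln(x)] = y'·ln(x) + y/x
  d/dx[-1] = 0
Adding these up, d/dx[F] = 0 becomes
  (6 + y/x) + (ln(x))·y' = 0,
so isolating y',
  dy/dx = -(6 + y/x)/(ln(x))
        = -((6x + y)/x)/(ln(x)) = (-6x - y)/(x·ln(x))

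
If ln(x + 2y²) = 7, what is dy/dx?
Apply d/dx to both sides, remembering that y depends on x. Each occurrence of y therefore brings in a y' = dy/dx via the chain rule.

With F(x, y) equal to the left-hand side minus the right, differentiate F term by term:
  d/dx[ln(x + 2y^2)] = (4y·y' + 1)/(x + 2y^2)
  d/dx[-7] = 0
Adding these up, d/dx[F] = 0 becomes
  (1/(x + 2y^2)) + (4y/(x + 2y^2))·y' = 0,
so isolating y',
  dy/dx = -(1/(x + 2y^2))/(4y/(x + 2y^2)) = -1/(4y)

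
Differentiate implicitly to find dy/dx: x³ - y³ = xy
Take d/dx of both sides. Since y is implicitly a function of x, the chain rule attaches a y' = dy/dx factor whenever we differentiate through y.

Set F(x, y) = (left side) − (right side), so the curve is F = 0. Differentiating each term of F:
  d/dx[x^3] = 3x^2
  d/dx[-xy] = -x·y' - y
  d/dx[-y^3] = -3y^2·y'

Collecting, the y'-free part is the partial derivative in x and the y' coefficient is the partial derivative in y:
  ∂F/∂x = 3x^2 - y
  ∂F/∂y = -x - 3y^2

so d/dx[F(x, y(x))] = ∂F/∂x + (∂F/∂y)·y' = 0. Rearranging,
  dy/dx = -(∂F/∂x)/(∂F/∂y) = -(3x^2 - y)/(-x - 3y^2) = (3x^2 - y)/(x + 3y^2)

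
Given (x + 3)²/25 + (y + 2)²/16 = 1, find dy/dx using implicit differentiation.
Apply d/dx to both sides, remembering that y depends on x. Each occurrence of y therefore brings in a y' = dy/dx via the chain rule.

With F(x, y) equal to the left-hand side minus the right, differentiate F term by term:
  d/dx[(x + 3)^2/25] = 2x/25 + 6/25
  d/dx[(y + 2)^2/16] = y'(y + 2)/8
  d/dx[-1] = 0
Adding these up, d/dx[F] = 0 becomes
  (2x/25 + 6/25) + (y/8 + 1/4)·y' = 0,
so isolating y',
  dy/dx = -(2x/25 + 6/25)/(y/8 + 1/4)
        = -(2(x + 3)/25)/((y + 2)/8) = 16(-x - 3)/(25(y + 2))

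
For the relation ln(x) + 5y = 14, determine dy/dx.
Apply d/dx to both sides, remembering that y depends on x. Each occurrence of y therefore brings in a y' = dy/dx via the chain rule.

With F(x, y) equal to the left-hand side minus the right, differentiate F term by term:
  d/dx[5y] = 5·y'
  d/dx[ln(x)] = 1/x
  d/dx[-14] = 0
Adding these up, d/dx[F] = 0 becomes
  (1/x) + (5)·y' = 0,
so isolating y',
  dy/dx = -(1/x)/(5) = -1/(5x)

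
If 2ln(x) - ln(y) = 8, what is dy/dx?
Take d/dx of both sides. Since y is implicitly a function of x, the chain rule attaches a y' = dy/dx factor whenever we differentiate through y.

Set F(x, y) = (left side) − (right side), so the curve is F = 0. Differentiating each term of F:
  d/dx[2ln(x)] = 2/x
  d/dx[-ln(y)] = -y'/y
  d/dx[-8] = 0

Collecting, the y'-free part is the partial derivative in x and the y' coefficient is the partial derivative in y:
  ∂F/∂x = 2/x
  ∂F/∂y = -1/y

so d/dx[F(x, y(x))] = ∂F/∂x + (∂F/∂y)·y' = 0. Rearranging,
  dy/dx = -(∂F/∂x)/(∂F/∂y) = -(2/x)/(-1/y) = 2y/x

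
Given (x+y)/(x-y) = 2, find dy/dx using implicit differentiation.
Differentiate both sides with respect to x, treating y as y(x). By the chain rule, any term containing y contributes a factor of y' = dy/dx when we differentiate it.

Move every term to one side and write the relation as F(x, y) = 0. Term by term,
  d/dx[(x + y)/(x - y)] = (y' + 1)/(x - y) + (x + y)(y' - 1)/(x - y)^2
  d/dx[-2] = 0

The pieces without y' make up ∂F/∂x and the coefficient of y' is ∂F/∂y:
  ∂F/∂x = 1/(x - y) - (x + y)/(x - y)^2,
  ∂F/∂y = 1/(x - y) + (x + y)/(x - y)^2.

Since d/dx[F] = ∂F/∂x + (∂F/∂y)·y' = 0, solve for y':
  (∂F/∂y)·y' = -∂F/∂x
  dy/dx = -(∂F/∂x)/(∂F/∂y) = -(1/(x - y) - (x + y)/(x - y)^2)/(1/(x - y) + (x + y)/(x - y)^2)
        = -(-2y/(x - y)^2)/(2x/(x - y)^2) = y/x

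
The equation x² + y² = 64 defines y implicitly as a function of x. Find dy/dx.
Apply d/dx to both sides, remembering that y depends on x. Each occurrence of y therefore brings in a y' = dy/dx via the chain rule.

With F(x, y) equal to the left-hand side minus the right, differentiate F term by term:
  d/dx[x^2] = 2x
  d/dx[y^2] = 2y·y'
  d/dx[-64] = 0
Adding these up, d/dx[F] = 0 becomes
  (2x) + (2y)·y' = 0,
so isolating y',
  dy/dx = -(2x)/(2y) = -x/y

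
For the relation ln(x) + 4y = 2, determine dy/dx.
Differentiate both sides with respect to x, treating y as y(x). By the chain rule, any term containing y contributes a factor of y' = dy/dx when we differentiate it.

Move every term to one side and write the relation as F(x, y) = 0. Term by term,
  d/dx[4y] = 4·y'
  d/dx[ln(x)] = 1/x
  d/dx[-2] = 0

The pieces without y' make up ∂F/∂x and the coefficient of y' is ∂F/∂y:
  ∂F/∂x = 1/x,
  ∂F/∂y = 4.

Since d/dx[F] = ∂F/∂x + (∂F/∂y)·y' = 0, solve for y':
  (∂F/∂y)·y' = -∂F/∂x
  dy/dx = -(∂F/∂x)/(∂F/∂y) = -(1/x)/(4) = -1/(4x)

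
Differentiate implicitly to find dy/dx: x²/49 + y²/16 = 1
Differentiate the relation implicitly: treat y = y(x) and apply the chain rule, so every y-derivative picks up a y' = dy/dx factor.

With everything moved to the left-hand side, differentiate term by term:
  d/dx[x^2/49] = 2x/49
  d/dx[y^2/16] = y·y'/8
  d/dx[-1] = 0

Separating the contributions that come from x directly and those that come through y:
  without y':      2x/49
  multiplying y':  y/8

so (2x/49) + (y/8)·y' = 0, and therefore
  dy/dx = -(2x/49)/(y/8) = -16x/(49y)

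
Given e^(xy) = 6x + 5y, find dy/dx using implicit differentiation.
Take d/dx of both sides. Since y is implicitly a function of x, the chain rule attaches a y' = dy/dx factor whenever we differentiate through y.

Set F(x, y) = (left side) − (right side), so the curve is F = 0. Differentiating each term of F:
  d/dx[-6x] = -6
  d/dx[-5y] = -5·y'
  d/dx[e^(xy)] = (x·y' + y)·e^(xy)

Collecting, the y'-free part is the partial derivative in x and the y' coefficient is the partial derivative in y:
  ∂F/∂x = y·e^(xy) - 6
  ∂F/∂y = x·e^(xy) - 5

so d/dx[F(x, y(x))] = ∂F/∂x + (∂F/∂y)·y' = 0. Rearranging,
  dy/dx = -(∂F/∂x)/(∂F/∂y) = -(y·e^(xy) - 6)/(x·e^(xy) - 5) = (-y·e^(xy) + 6)/(x·e^(xy) - 5)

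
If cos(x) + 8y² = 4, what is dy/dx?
Take d/dx of both sides. Since y is implicitly a function of x, the chain rule attaches a y' = dy/dx factor whenever we differentiate through y.

Set F(x, y) = (left side) − (right side), so the curve is F = 0. Differentiating each term of F:
  d/dx[8y^2] = 16y·y'
  d/dx[cos(x)] = -sin(x)
  d/dx[-4] = 0

Collecting, the y'-free part is the partial derivative in x and the y' coefficient is the partial derivative in y:
  ∂F/∂x = -sin(x)
  ∂F/∂y = 16y

so d/dx[F(x, y(x))] = ∂F/∂x + (∂F/∂y)·y' = 0. Rearranging,
  dy/dx = -(∂F/∂x)/(∂F/∂y) = -(-sin(x))/(16y) = sin(x)/(16y)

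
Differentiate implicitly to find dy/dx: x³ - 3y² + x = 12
Take d/dx of both sides. Since y is implicitly a function of x, the chain rule attaches a y' = dy/dx factor whenever we differentiate through y.

Set F(x, y) = (left side) − (right side), so the curve is F = 0. Differentiating each term of F:
  d/dx[x^3] = 3x^2
  d/dx[x] = 1
  d/dx[-3y^2] = -6y·y'
  d/dx[-12] = 0

Collecting, the y'-free part is the partial derivative in x and the y' coefficient is the partial derivative in y:
  ∂F/∂x = 3x^2 + 1
  ∂F/∂y = -6y

so d/dx[F(x, y(x))] = ∂F/∂x + (∂F/∂y)·y' = 0. Rearranging,
  dy/dx = -(∂F/∂x)/(∂F/∂y) = -(3x^2 + 1)/(-6y) = (3x^2 + 1)/(6y)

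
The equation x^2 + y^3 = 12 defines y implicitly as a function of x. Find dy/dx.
Differentiate both sides with respect to x, treating y as y(x). By the chain rule, any term containing y contributes a factor of y' = dy/dx when we differentiate it.

Move every term to one side and write the relation as F(x, y) = 0. Term by term,
  d/dx[x^2] = 2x
  d/dx[y^3] = 3y^2·y'
  d/dx[-12] = 0

The pieces without y' make up ∂F/∂x and the coefficient of y' is ∂F/∂y:
  ∂F/∂x = 2x,
  ∂F/∂y = 3y^2.

Since d/dx[F] = ∂F/∂x + (∂F/∂y)·y' = 0, solve for y':
  (∂F/∂y)·y' = -∂F/∂x
  dy/dx = -(∂F/∂x)/(∂F/∂y) = -(2x)/(3y^2) = -2x/(3y^2)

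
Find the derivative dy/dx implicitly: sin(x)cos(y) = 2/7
Differentiate both sides with respect to x, treating y as y(x). By the chain rule, any term containing y contributes a factor of y' = dy/dx when we differentiate it.

Move every term to one side and write the relation as F(x, y) = 0. Term by term,
  d/dx[sin(x)·cos(y)] = -y'·sin(x)·sin(y) + cos(x)·cos(y)
  d/dx[-2/7] = 0

The pieces without y' make up ∂F/∂x and the coefficient of y' is ∂F/∂y:
  ∂F/∂x = cos(x)·cos(y),
  ∂F/∂y = -sin(x)·sin(y).

Since d/dx[F] = ∂F/∂x + (∂F/∂y)·y' = 0, solve for y':
  (∂F/∂y)·y' = -∂F/∂x
  dy/dx = -(∂F/∂x)/(∂F/∂y) = -(cos(x)·cos(y))/(-sin(x)·sin(y)) = 1/(tan(x)·tan(y))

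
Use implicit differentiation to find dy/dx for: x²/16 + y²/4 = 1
Apply d/dx to both sides, remembering that y depends on x. Each occurrence of y therefore brings in a y' = dy/dx via the chain rule.

With F(x, y) equal to the left-hand side minus the right, differentiate F term by term:
  d/dx[x^2/16] = x/8
  d/dx[y^2/4] = y·y'/2
  d/dx[-1] = 0
Adding these up, d/dx[F] = 0 becomes
  (x/8) + (y/2)·y' = 0,
so isolating y',
  dy/dx = -(x/8)/(y/2) = -x/(4y)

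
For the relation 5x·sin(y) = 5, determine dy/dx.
Apply d/dx to both sides, remembering that y depends on x. Each occurrence of y therefore brings in a y' = dy/dx via the chain rule.

With F(x, y) equal to the left-hand side minus the right, differentiate F term by term:
  d/dx[5x·sin(y)] = 5x·y'·cos(y) + 5sin(y)
  d/dx[-5] = 0
Adding these up, d/dx[F] = 0 becomes
  (5sin(y)) + (5x·cos(y))·y' = 0,
so isolating y',
  dy/dx = -(5sin(y))/(5x·cos(y)) = -tan(y)/x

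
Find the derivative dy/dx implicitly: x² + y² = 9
Apply d/dx to both sides, remembering that y depends on x. Each occurrence of y therefore brings in a y' = dy/dx via the chain rule.

With F(x, y) equal to the left-hand side minus the right, differentiate F term by term:
  d/dx[x^2] = 2x
  d/dx[y^2] = 2y·y'
  d/dx[-9] = 0
Adding these up, d/dx[F] = 0 becomes
  (2x) + (2y)·y' = 0,
so isolating y',
  dy/dx = -(2x)/(2y) = -x/y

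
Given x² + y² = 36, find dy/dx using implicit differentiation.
Take d/dx of both sides. Since y is implicitly a function of x, the chain rule attaches a y' = dy/dx factor whenever we differentiate through y.

Set F(x, y) = (left side) − (right side), so the curve is F = 0. Differentiating each term of F:
  d/dx[x^2] = 2x
  d/dx[y^2] = 2y·y'
  d/dx[-36] = 0

Collecting, the y'-free part is the partial derivative in x and the y' coefficient is the partial derivative in y:
  ∂F/∂x = 2x
  ∂F/∂y = 2y

so d/dx[F(x, y(x))] = ∂F/∂x + (∂F/∂y)·y' = 0. Rearranging,
  dy/dx = -(∂F/∂x)/(∂F/∂y) = -(2x)/(2y) = -x/y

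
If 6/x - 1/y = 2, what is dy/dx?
Differentiate both sides with respect to x, treating y as y(x). By the chain rule, any term containing y contributes a factor of y' = dy/dx when we differentiate it.

Move every term to one side and write the relation as F(x, y) = 0. Term by term,
  d/dx[-1/y] = y'/y^2
  d/dx[6/x] = -6/x^2
  d/dx[-2] = 0

The pieces without y' make up ∂F/∂x and the coefficient of y' is ∂F/∂y:
  ∂F/∂x = -6/x^2,
  ∂F/∂y = y^(-2).

Since d/dx[F] = ∂F/∂x + (∂F/∂y)·y' = 0, solve for y':
  (∂F/∂y)·y' = -∂F/∂x
  dy/dx = -(∂F/∂x)/(∂F/∂y) = -(-6/x^2)/(y^(-2)) = 6y^2/x^2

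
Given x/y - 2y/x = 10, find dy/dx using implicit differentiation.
Differentiate both sides with respect to x, treating y as y(x). By the chain rule, any term containing y contributes a factor of y' = dy/dx when we differentiate it.

Move every term to one side and write the relation as F(x, y) = 0. Term by term,
  d/dx[x/y] = -x·y'/y^2 + 1/y
  d/dx[-2y/x] = -2·y'/x + 2y/x^2
  d/dx[-10] = 0

The pieces without y' make up ∂F/∂x and the coefficient of y' is ∂F/∂y:
  ∂F/∂x = 1/y + 2y/x^2,
  ∂F/∂y = -x/y^2 - 2/x.

Since d/dx[F] = ∂F/∂x + (∂F/∂y)·y' = 0, solve for y':
  (∂F/∂y)·y' = -∂F/∂x
  dy/dx = -(∂F/∂x)/(∂F/∂y) = -(1/y + 2y/x^2)/(-x/y^2 - 2/x)
        = -((x^2 + 2y^2)/(x^2y))/(-(x^2 + 2y^2)/(xy^2)) = y/x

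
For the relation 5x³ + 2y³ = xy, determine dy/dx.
Apply d/dx to both sides, remembering that y depends on x. Each occurrence of y therefore brings in a y' = dy/dx via the chain rule.

With F(x, y) equal to the left-hand side minus the right, differentiate F term by term:
  d/dx[5x^3] = 15x^2
  d/dx[-xy] = -x·y' - y
  d/dx[2y^3] = 6y^2·y'
Adding these up, d/dx[F] = 0 becomes
  (15x^2 - y) + (-x + 6y^2)·y' = 0,
so isolating y',
  dy/dx = -(15x^2 - y)/(-x + 6y^2) = (15x^2 - y)/(x - 6y^2)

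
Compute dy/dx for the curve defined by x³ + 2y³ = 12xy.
Apply d/dx to both sides, remembering that y depends on x. Each occurrence of y therefore brings in a y' = dy/dx via the chain rule.

With F(x, y) equal to the left-hand side minus the right, differentiate F term by term:
  d/dx[x^3] = 3x^2
  d/dx[-12xy] = -12x·y' - 12y
  d/dx[2y^3] = 6y^2·y'
Adding these up, d/dx[F] = 0 becomes
  (3x^2 - 12y) + (-12x + 6y^2)·y' = 0,
so isolating y',
  dy/dx = -(3x^2 - 12y)/(-12x + 6y^2) = (x^2 - 4y)/(2(2x - y^2))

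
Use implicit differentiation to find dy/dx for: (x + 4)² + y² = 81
Apply d/dx to both sides, remembering that y depends on x. Each occurrence of y therefore brings in a y' = dy/dx via the chain rule.

With F(x, y) equal to the left-hand side minus the right, differentiate F term by term:
  d/dx[y^2] = 2y·y'
  d/dx[(x + 4)^2] = 2x + 8
  d/dx[-81] = 0
Adding these up, d/dx[F] = 0 becomes
  (2x + 8) + (2y)·y' = 0,
so isolating y',
  dy/dx = -(2x + 8)/(2y) = (-x - 4)/y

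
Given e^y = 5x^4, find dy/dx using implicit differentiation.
Take d/dx of both sides. Since y is implicitly a function of x, the chain rule attaches a y' = dy/dx factor whenever we differentiate through y.

Set F(x, y) = (left side) − (right side), so the curve is F = 0. Differentiating each term of F:
  d/dx[-5x^4] = -20x^3
  d/dx[e^(y)] = y'·e^(y)

Collecting, the y'-free part is the partial derivative in x and the y' coefficient is the partial derivative in y:
  ∂F/∂x = -20x^3
  ∂F/∂y = e^(y)

so d/dx[F(x, y(x))] = ∂F/∂x + (∂F/∂y)·y' = 0. Rearranging,
  dy/dx = -(∂F/∂x)/(∂F/∂y) = -(-20x^3)/(e^(y)) = 20x^3e^(-y)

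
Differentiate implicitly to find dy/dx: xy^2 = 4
Take d/dx of both sides. Since y is implicitly a function of x, the chain rule attaches a y' = dy/dx factor whenever we differentiate through y.

Set F(x, y) = (left side) − (right side), so the curve is F = 0. Differentiating each term of F:
  d/dx[xy^2] = 2xy·y' + y^2
  d/dx[-4] = 0

Collecting, the y'-free part is the partial derivative in x and the y' coefficient is the partial derivative in y:
  ∂F/∂x = y^2
  ∂F/∂y = 2xy

so d/dx[F(x, y(x))] = ∂F/∂x + (∂F/∂y)·y' = 0. Rearranging,
  dy/dx = -(∂F/∂x)/(∂F/∂y) = -(y^2)/(2xy) = -y/(2x)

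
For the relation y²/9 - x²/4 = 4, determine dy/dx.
Differentiate the relation implicitly: treat y = y(x) and apply the chain rule, so every y-derivative picks up a y' = dy/dx factor.

With everything moved to the left-hand side, differentiate term by term:
  d/dx[-x^2/4] = -x/2
  d/dx[y^2/9] = 2y·y'/9
  d/dx[-4] = 0

Separating the contributions that come from x directly and those that come through y:
  without y':      -x/2
  multiplying y':  2y/9

so (-x/2) + (2y/9)·y' = 0, and therefore
  dy/dx = -(-x/2)/(2y/9) = 9x/(4y)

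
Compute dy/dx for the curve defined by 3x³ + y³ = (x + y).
Differentiate the relation implicitly: treat y = y(x) and apply the chain rule, so every y-derivative picks up a y' = dy/dx factor.

With everything moved to the left-hand side, differentiate term by term:
  d/dx[3x^3] = 9x^2
  d/dx[-x] = -1
  d/dx[y^3] = 3y^2·y'
  d/dx[-y] = -y'

Separating the contributions that come from x directly and those that come through y:
  without y':      9x^2 - 1
  multiplying y':  3y^2 - 1

so (9x^2 - 1) + (3y^2 - 1)·y' = 0, and therefore
  dy/dx = -(9x^2 - 1)/(3y^2 - 1) = (1 - 9x^2)/(3y^2 - 1)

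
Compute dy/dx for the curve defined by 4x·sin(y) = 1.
Differentiate the relation implicitly: treat y = y(x) and apply the chain rule, so every y-derivative picks up a y' = dy/dx factor.

With everything moved to the left-hand side, differentiate term by term:
  d/dx[4x·sin(y)] = 4x·y'·cos(y) + 4sin(y)
  d/dx[-1] = 0

Separating the contributions that come from x directly and those that come through y:
  without y':      4sin(y)
  multiplying y':  4x·cos(y)

so (4sin(y)) + (4x·cos(y))·y' = 0, and therefore
  dy/dx = -(4sin(y))/(4x·cos(y)) = -tan(y)/x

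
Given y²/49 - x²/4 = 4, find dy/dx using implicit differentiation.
Differentiate both sides with respect to x, treating y as y(x). By the chain rule, any term containing y contributes a factor of y' = dy/dx when we differentiate it.

Move every term to one side and write the relation as F(x, y) = 0. Term by term,
  d/dx[-x^2/4] = -x/2
  d/dx[y^2/49] = 2y·y'/49
  d/dx[-4] = 0

The pieces without y' make up ∂F/∂x and the coefficient of y' is ∂F/∂y:
  ∂F/∂x = -x/2,
  ∂F/∂y = 2y/49.

Since d/dx[F] = ∂F/∂x + (∂F/∂y)·y' = 0, solve for y':
  (∂F/∂y)·y' = -∂F/∂x
  dy/dx = -(∂F/∂x)/(∂F/∂y) = -(-x/2)/(2y/49) = 49x/(4y)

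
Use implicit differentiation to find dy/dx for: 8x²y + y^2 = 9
Differentiate the relation implicitly: treat y = y(x) and apply the chain rule, so every y-derivative picks up a y' = dy/dx factor.

With everything moved to the left-hand side, differentiate term by term:
  d/dx[8x^2y] = 8x^2·y' + 16xy
  d/dx[y^2] = 2y·y'
  d/dx[-9] = 0

Separating the contributions that come from x directly and those that come through y:
  without y':      16xy
  multiplying y':  8x^2 + 2y

so (16xy) + (8x^2 + 2y)·y' = 0, and therefore
  dy/dx = -(16xy)/(8x^2 + 2y) = -8xy/(4x^2 + y)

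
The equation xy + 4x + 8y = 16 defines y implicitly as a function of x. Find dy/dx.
Apply d/dx to both sides, remembering that y depends on x. Each occurrence of y therefore brings in a y' = dy/dx via the chain rule.

With F(x, y) equal to the left-hand side minus the right, differentiate F term by term:
  d/dx[xy] = x·y' + y
  d/dx[4x] = 4
  d/dx[8y] = 8·y'
  d/dx[-16] = 0
Adding these up, d/dx[F] = 0 becomes
  (y + 4) + (x + 8)·y' = 0,
so isolating y',
  dy/dx = -(y + 4)/(x + 8) = (-y - 4)/(x + 8)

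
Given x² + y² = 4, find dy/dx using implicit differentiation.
Apply d/dx to both sides, remembering that y depends on x. Each occurrence of y therefore brings in a y' = dy/dx via the chain rule.

With F(x, y) equal to the left-hand side minus the right, differentiate F term by term:
  d/dx[x^2] = 2x
  d/dx[y^2] = 2y·y'
  d/dx[-4] = 0
Adding these up, d/dx[F] = 0 becomes
  (2x) + (2y)·y' = 0,
so isolating y',
  dy/dx = -(2x)/(2y) = -x/y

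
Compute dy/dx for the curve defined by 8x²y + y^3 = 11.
Differentiate both sides with respect to x, treating y as y(x). By the chain rule, any term containing y contributes a factor of y' = dy/dx when we differentiate it.

Move every term to one side and write the relation as F(x, y) = 0. Term by term,
  d/dx[8x^2y] = 8x^2·y' + 16xy
  d/dx[y^3] = 3y^2·y'
  d/dx[-11] = 0

The pieces without y' make up ∂F/∂x and the coefficient of y' is ∂F/∂y:
  ∂F/∂x = 16xy,
  ∂F/∂y = 8x^2 + 3y^2.

Since d/dx[F] = ∂F/∂x + (∂F/∂y)·y' = 0, solve for y':
  (∂F/∂y)·y' = -∂F/∂x
  dy/dx = -(∂F/∂x)/(∂F/∂y) = -(16xy)/(8x^2 + 3y^2) = -16xy/(8x^2 + 3y^2)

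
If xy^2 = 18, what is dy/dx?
Differentiate the relation implicitly: treat y = y(x) and apply the chain rule, so every y-derivative picks up a y' = dy/dx factor.

With everything moved to the left-hand side, differentiate term by term:
  d/dx[xy^2] = 2xy·y' + y^2
  d/dx[-18] = 0

Separating the contributions that come from x directly and those that come through y:
  without y':      y^2
  multiplying y':  2xy

so (y^2) + (2xy)·y' = 0, and therefore
  dy/dx = -(y^2)/(2xy) = -y/(2x)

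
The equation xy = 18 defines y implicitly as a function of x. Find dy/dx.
Apply d/dx to both sides, remembering that y depends on x. Each occurrence of y therefore brings in a y' = dy/dx via the chain rule.

With F(x, y) equal to the left-hand side minus the right, differentiate F term by term:
  d/dx[xy] = x·y' + y
  d/dx[-18] = 0
Adding these up, d/dx[F] = 0 becomes
  (y) + (x)·y' = 0,
so isolating y',
  dy/dx = -(y)/(x) = -y/x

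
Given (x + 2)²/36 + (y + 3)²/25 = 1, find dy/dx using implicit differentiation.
Differentiate the relation implicitly: treat y = y(x) and apply the chain rule, so every y-derivative picks up a y' = dy/dx factor.

With everything moved to the left-hand side, differentiate term by term:
  d/dx[(x + 2)^2/36] = x/18 + 1/9
  d/dx[(y + 3)^2/25] = 2·y'(y + 3)/25
  d/dx[-1] = 0

Separating the contributions that come from x directly and those that come through y:
  without y':      x/18 + 1/9
  multiplying y':  2y/25 + 6/25

so (x/18 + 1/9) + (2y/25 + 6/25)·y' = 0, and therefore
  dy/dx = -(x/18 + 1/9)/(2y/25 + 6/25)
        = -((x + 2)/18)/(2(y + 3)/25) = 25(-x - 2)/(36(y + 3))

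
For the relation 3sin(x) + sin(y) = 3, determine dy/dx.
Differentiate both sides with respect to x, treating y as y(x). By the chain rule, any term containing y contributes a factor of y' = dy/dx when we differentiate it.

Move every term to one side and write the relation as F(x, y) = 0. Term by term,
  d/dx[3sin(x)] = 3cos(x)
  d/dx[sin(y)] = y'·cos(y)
  d/dx[-3] = 0

The pieces without y' make up ∂F/∂x and the coefficient of y' is ∂F/∂y:
  ∂F/∂x = 3cos(x),
  ∂F/∂y = cos(y).

Since d/dx[F] = ∂F/∂x + (∂F/∂y)·y' = 0, solve for y':
  (∂F/∂y)·y' = -∂F/∂x
  dy/dx = -(∂F/∂x)/(∂F/∂y) = -(3cos(x))/(cos(y)) = -3cos(x)/cos(y)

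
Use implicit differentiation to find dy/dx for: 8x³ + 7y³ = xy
Take d/dx of both sides. Since y is implicitly a function of x, the chain rule attaches a y' = dy/dx factor whenever we differentiate through y.

Set F(x, y) = (left side) − (right side), so the curve is F = 0. Differentiating each term of F:
  d/dx[8x^3] = 24x^2
  d/dx[-xy] = -x·y' - y
  d/dx[7y^3] = 21y^2·y'

Collecting, the y'-free part is the partial derivative in x and the y' coefficient is the partial derivative in y:
  ∂F/∂x = 24x^2 - y
  ∂F/∂y = -x + 21y^2

so d/dx[F(x, y(x))] = ∂F/∂x + (∂F/∂y)·y' = 0. Rearranging,
  dy/dx = -(∂F/∂x)/(∂F/∂y) = -(24x^2 - y)/(-x + 21y^2) = (24x^2 - y)/(x - 21y^2)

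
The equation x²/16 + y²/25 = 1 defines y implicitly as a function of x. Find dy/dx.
Take d/dx of both sides. Since y is implicitly a function of x, the chain rule attaches a y' = dy/dx factor whenever we differentiate through y.

Set F(x, y) = (left side) − (right side), so the curve is F = 0. Differentiating each term of F:
  d/dx[x^2/16] = x/8
  d/dx[y^2/25] = 2y·y'/25
  d/dx[-1] = 0

Collecting, the y'-free part is the partial derivative in x and the y' coefficient is the partial derivative in y:
  ∂F/∂x = x/8
  ∂F/∂y = 2y/25

so d/dx[F(x, y(x))] = ∂F/∂x + (∂F/∂y)·y' = 0. Rearranging,
  dy/dx = -(∂F/∂x)/(∂F/∂y) = -(x/8)/(2y/25) = -25x/(16y)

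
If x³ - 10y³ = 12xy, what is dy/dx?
Take d/dx of both sides. Since y is implicitly a function of x, the chain rule attaches a y' = dy/dx factor whenever we differentiate through y.

Set F(x, y) = (left side) − (right side), so the curve is F = 0. Differentiating each term of F:
  d/dx[x^3] = 3x^2
  d/dx[-12xy] = -12x·y' - 12y
  d/dx[-10y^3] = -30y^2·y'

Collecting, the y'-free part is the partial derivative in x and the y' coefficient is the partial derivative in y:
  ∂F/∂x = 3x^2 - 12y
  ∂F/∂y = -12x - 30y^2

so d/dx[F(x, y(x))] = ∂F/∂x + (∂F/∂y)·y' = 0. Rearranging,
  dy/dx = -(∂F/∂x)/(∂F/∂y) = -(3x^2 - 12y)/(-12x - 30y^2) = (x^2 - 4y)/(2(2x + 5y^2))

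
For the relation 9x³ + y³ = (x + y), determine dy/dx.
Differentiate both sides with respect to x, treating y as y(x). By the chain rule, any term containing y contributes a factor of y' = dy/dx when we differentiate it.

Move every term to one side and write the relation as F(x, y) = 0. Term by term,
  d/dx[9x^3] = 27x^2
  d/dx[-x] = -1
  d/dx[y^3] = 3y^2·y'
  d/dx[-y] = -y'

The pieces without y' make up ∂F/∂x and the coefficient of y' is ∂F/∂y:
  ∂F/∂x = 27x^2 - 1,
  ∂F/∂y = 3y^2 - 1.

Since d/dx[F] = ∂F/∂x + (∂F/∂y)·y' = 0, solve for y':
  (∂F/∂y)·y' = -∂F/∂x
  dy/dx = -(∂F/∂x)/(∂F/∂y) = -(27x^2 - 1)/(3y^2 - 1) = (1 - 27x^2)/(3y^2 - 1)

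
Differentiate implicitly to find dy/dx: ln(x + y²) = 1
Differentiate both sides with respect to x, treating y as y(x). By the chain rule, any term containing y contributes a factor of y' = dy/dx when we differentiate it.

Move every term to one side and write the relation as F(x, y) = 0. Term by term,
  d/dx[ln(x + y^2)] = (2y·y' + 1)/(x + y^2)
  d/dx[-1] = 0

The pieces without y' make up ∂F/∂x and the coefficient of y' is ∂F/∂y:
  ∂F/∂x = 1/(x + y^2),
  ∂F/∂y = 2y/(x + y^2).

Since d/dx[F] = ∂F/∂x + (∂F/∂y)·y' = 0, solve for y':
  (∂F/∂y)·y' = -∂F/∂x
  dy/dx = -(∂F/∂x)/(∂F/∂y) = -(1/(x + y^2))/(2y/(x + y^2)) = -1/(2y)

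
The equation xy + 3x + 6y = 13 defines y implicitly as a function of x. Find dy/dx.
Take d/dx of both sides. Since y is implicitly a function of x, the chain rule attaches a y' = dy/dx factor whenever we differentiate through y.

Set F(x, y) = (left side) − (right side), so the curve is F = 0. Differentiating each term of F:
  d/dx[xy] = x·y' + y
  d/dx[3x] = 3
  d/dx[6y] = 6·y'
  d/dx[-13] = 0

Collecting, the y'-free part is the partial derivative in x and the y' coefficient is the partial derivative in y:
  ∂F/∂x = y + 3
  ∂F/∂y = x + 6

so d/dx[F(x, y(x))] = ∂F/∂x + (∂F/∂y)·y' = 0. Rearranging,
  dy/dx = -(∂F/∂x)/(∂F/∂y) = -(y + 3)/(x + 6) = (-y - 3)/(x + 6)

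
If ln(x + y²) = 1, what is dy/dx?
Differentiate both sides with respect to x, treating y as y(x). By the chain rule, any term containing y contributes a factor of y' = dy/dx when we differentiate it.

Move every term to one side and write the relation as F(x, y) = 0. Term by term,
  d/dx[ln(x + y^2)] = (2y·y' + 1)/(x + y^2)
  d/dx[-1] = 0

The pieces without y' make up ∂F/∂x and the coefficient of y' is ∂F/∂y:
  ∂F/∂x = 1/(x + y^2),
  ∂F/∂y = 2y/(x + y^2).

Since d/dx[F] = ∂F/∂x + (∂F/∂y)·y' = 0, solve for y':
  (∂F/∂y)·y' = -∂F/∂x
  dy/dx = -(∂F/∂x)/(∂F/∂y) = -(1/(x + y^2))/(2y/(x + y^2)) = -1/(2y)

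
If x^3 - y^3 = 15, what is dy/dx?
Take d/dx of both sides. Since y is implicitly a function of x, the chain rule attaches a y' = dy/dx factor whenever we differentiate through y.

Set F(x, y) = (left side) − (right side), so the curve is F = 0. Differentiating each term of F:
  d/dx[x^3] = 3x^2
  d/dx[-y^3] = -3y^2·y'
  d/dx[-15] = 0

Collecting, the y'-free part is the partial derivative in x and the y' coefficient is the partial derivative in y:
  ∂F/∂x = 3x^2
  ∂F/∂y = -3y^2

so d/dx[F(x, y(x))] = ∂F/∂x + (∂F/∂y)·y' = 0. Rearranging,
  dy/dx = -(∂F/∂x)/(∂F/∂y) = -(3x^2)/(-3y^2) = x^2/y^2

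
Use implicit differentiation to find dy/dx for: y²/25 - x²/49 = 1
Apply d/dx to both sides, remembering that y depends on x. Each occurrence of y therefore brings in a y' = dy/dx via the chain rule.

With F(x, y) equal to the left-hand side minus the right, differentiate F term by term:
  d/dx[-x^2/49] = -2x/49
  d/dx[y^2/25] = 2y·y'/25
  d/dx[-1] = 0
Adding these up, d/dx[F] = 0 becomes
  (-2x/49) + (2y/25)·y' = 0,
so isolating y',
  dy/dx = -(-2x/49)/(2y/25) = 25x/(49y)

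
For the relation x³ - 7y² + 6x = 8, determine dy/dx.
Apply d/dx to both sides, remembering that y depends on x. Each occurrence of y therefore brings in a y' = dy/dx via the chain rule.

With F(x, y) equal to the left-hand side minus the right, differentiate F term by term:
  d/dx[x^3] = 3x^2
  d/dx[6x] = 6
  d/dx[-7y^2] = -14y·y'
  d/dx[-8] = 0
Adding these up, d/dx[F] = 0 becomes
  (3x^2 + 6) + (-14y)·y' = 0,
so isolating y',
  dy/dx = -(3x^2 + 6)/(-14y) = 3(x^2 + 2)/(14y)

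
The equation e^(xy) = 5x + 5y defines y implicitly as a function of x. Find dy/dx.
Differentiate the relation implicitly: treat y = y(x) and apply the chain rule, so every y-derivative picks up a y' = dy/dx factor.

With everything moved to the left-hand side, differentiate term by term:
  d/dx[-5x] = -5
  d/dx[-5y] = -5·y'
  d/dx[e^(xy)] = (x·y' + y)·e^(xy)

Separating the contributions that come from x directly and those that come through y:
  without y':      y·e^(xy) - 5
  multiplying y':  x·e^(xy) - 5

so (y·e^(xy) - 5) + (x·e^(xy) - 5)·y' = 0, and therefore
  dy/dx = -(y·e^(xy) - 5)/(x·e^(xy) - 5) = (-y·e^(xy) + 5)/(x·e^(xy) - 5)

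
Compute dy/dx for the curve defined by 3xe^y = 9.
Differentiate both sides with respect to x, treating y as y(x). By the chain rule, any term containing y contributes a factor of y' = dy/dx when we differentiate it.

Move every term to one side and write the relation as F(x, y) = 0. Term by term,
  d/dx[3x·e^(y)] = 3x·y'·e^(y) + 3e^(y)
  d/dx[-9] = 0

The pieces without y' make up ∂F/∂x and the coefficient of y' is ∂F/∂y:
  ∂F/∂x = 3e^(y),
  ∂F/∂y = 3x·e^(y).

Since d/dx[F] = ∂F/∂x + (∂F/∂y)·y' = 0, solve for y':
  (∂F/∂y)·y' = -∂F/∂x
  dy/dx = -(∂F/∂x)/(∂F/∂y) = -(3e^(y))/(3x·e^(y)) = -1/x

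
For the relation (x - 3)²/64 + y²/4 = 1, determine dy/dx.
Differentiate both sides with respect to x, treating y as y(x). By the chain rule, any term containing y contributes a factor of y' = dy/dx when we differentiate it.

Move every term to one side and write the relation as F(x, y) = 0. Term by term,
  d/dx[y^2/4] = y·y'/2
  d/dx[(x - 3)^2/64] = x/32 - 3/32
  d/dx[-1] = 0

The pieces without y' make up ∂F/∂x and the coefficient of y' is ∂F/∂y:
  ∂F/∂x = x/32 - 3/32,
  ∂F/∂y = y/2.

Since d/dx[F] = ∂F/∂x + (∂F/∂y)·y' = 0, solve for y':
  (∂F/∂y)·y' = -∂F/∂x
  dy/dx = -(∂F/∂x)/(∂F/∂y) = -(x/32 - 3/32)/(y/2)
        = -((x - 3)/32)/(y/2) = (3 - x)/(16y)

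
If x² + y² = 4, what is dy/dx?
Apply d/dx to both sides, remembering that y depends on x. Each occurrence of y therefore brings in a y' = dy/dx via the chain rule.

With F(x, y) equal to the left-hand side minus the right, differentiate F term by term:
  d/dx[x^2] = 2x
  d/dx[y^2] = 2y·y'
  d/dx[-4] = 0
Adding these up, d/dx[F] = 0 becomes
  (2x) + (2y)·y' = 0,
so isolating y',
  dy/dx = -(2x)/(2y) = -x/y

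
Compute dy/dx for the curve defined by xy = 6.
Apply d/dx to both sides, remembering that y depends on x. Each occurrence of y therefore brings in a y' = dy/dx via the chain rule.

With F(x, y) equal to the left-hand side minus the right, differentiate F term by term:
  d/dx[xy] = x·y' + y
  d/dx[-6] = 0
Adding these up, d/dx[F] = 0 becomes
  (y) + (x)·y' = 0,
so isolating y',
  dy/dx = -(y)/(x) = -y/x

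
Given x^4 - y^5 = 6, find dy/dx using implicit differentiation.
Differentiate both sides with respect to x, treating y as y(x). By the chain rule, any term containing y contributes a factor of y' = dy/dx when we differentiate it.

Move every term to one side and write the relation as F(x, y) = 0. Term by term,
  d/dx[x^4] = 4x^3
  d/dx[-y^5] = -5y^4·y'
  d/dx[-6] = 0

The pieces without y' make up ∂F/∂x and the coefficient of y' is ∂F/∂y:
  ∂F/∂x = 4x^3,
  ∂F/∂y = -5y^4.

Since d/dx[F] = ∂F/∂x + (∂F/∂y)·y' = 0, solve for y':
  (∂F/∂y)·y' = -∂F/∂x
  dy/dx = -(∂F/∂x)/(∂F/∂y) = -(4x^3)/(-5y^4) = 4x^3/(5y^4)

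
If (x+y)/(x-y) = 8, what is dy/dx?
Differentiate the relation implicitly: treat y = y(x) and apply the chain rule, so every y-derivative picks up a y' = dy/dx factor.

With everything moved to the left-hand side, differentiate term by term:
  d/dx[(x + y)/(x - y)] = (y' + 1)/(x - y) + (x + y)(y' - 1)/(x - y)^2
  d/dx[-8] = 0

Separating the contributions that come from x directly and those that come through y:
  without y':      1/(x - y) - (x + y)/(x - y)^2
  multiplying y':  1/(x - y) + (x + y)/(x - y)^2

so (1/(x - y) - (x + y)/(x - y)^2) + (1/(x - y) + (x + y)/(x - y)^2)·y' = 0, and therefore
  dy/dx = -(1/(x - y) - (x + y)/(x - y)^2)/(1/(x - y) + (x + y)/(x - y)^2)
        = -(-2y/(x - y)^2)/(2x/(x - y)^2) = y/x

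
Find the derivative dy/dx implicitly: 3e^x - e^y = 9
Take d/dx of both sides. Since y is implicitly a function of x, the chain rule attaches a y' = dy/dx factor whenever we differentiate through y.

Set F(x, y) = (left side) − (right side), so the curve is F = 0. Differentiating each term of F:
  d/dx[3e^(x)] = 3e^(x)
  d/dx[-e^(y)] = -y'·e^(y)
  d/dx[-9] = 0

Collecting, the y'-free part is the partial derivative in x and the y' coefficient is the partial derivative in y:
  ∂F/∂x = 3e^(x)
  ∂F/∂y = -e^(y)

so d/dx[F(x, y(x))] = ∂F/∂x + (∂F/∂y)·y' = 0. Rearranging,
  dy/dx = -(∂F/∂x)/(∂F/∂y) = -(3e^(x))/(-e^(y)) = 3e^(x - y)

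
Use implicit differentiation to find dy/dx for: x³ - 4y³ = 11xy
Differentiate both sides with respect to x, treating y as y(x). By the chain rule, any term containing y contributes a factor of y' = dy/dx when we differentiate it.

Move every term to one side and write the relation as F(x, y) = 0. Term by term,
  d/dx[x^3] = 3x^2
  d/dx[-11xy] = -11x·y' - 11y
  d/dx[-4y^3] = -12y^2·y'

The pieces without y' make up ∂F/∂x and the coefficient of y' is ∂F/∂y:
  ∂F/∂x = 3x^2 - 11y,
  ∂F/∂y = -11x - 12y^2.

Since d/dx[F] = ∂F/∂x + (∂F/∂y)·y' = 0, solve for y':
  (∂F/∂y)·y' = -∂F/∂x
  dy/dx = -(∂F/∂x)/(∂F/∂y) = -(3x^2 - 11y)/(-11x - 12y^2) = (3x^2 - 11y)/(11x + 12y^2)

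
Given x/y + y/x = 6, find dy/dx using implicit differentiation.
Differentiate both sides with respect to x, treating y as y(x). By the chain rule, any term containing y contributes a factor of y' = dy/dx when we differentiate it.

Move every term to one side and write the relation as F(x, y) = 0. Term by term,
  d/dx[x/y] = -x·y'/y^2 + 1/y
  d/dx[y/x] = y'/x - y/x^2
  d/dx[-6] = 0

The pieces without y' make up ∂F/∂x and the coefficient of y' is ∂F/∂y:
  ∂F/∂x = 1/y - y/x^2,
  ∂F/∂y = -x/y^2 + 1/x.

Since d/dx[F] = ∂F/∂x + (∂F/∂y)·y' = 0, solve for y':
  (∂F/∂y)·y' = -∂F/∂x
  dy/dx = -(∂F/∂x)/(∂F/∂y) = -(1/y - y/x^2)/(-x/y^2 + 1/x)
        = -((x - y)(x + y)/(x^2y))/(-(x - y)(x + y)/(xy^2)) = y/x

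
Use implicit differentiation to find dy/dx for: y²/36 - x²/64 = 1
Apply d/dx to both sides, remembering that y depends on x. Each occurrence of y therefore brings in a y' = dy/dx via the chain rule.

With F(x, y) equal to the left-hand side minus the right, differentiate F term by term:
  d/dx[-x^2/64] = -x/32
  d/dx[y^2/36] = y·y'/18
  d/dx[-1] = 0
Adding these up, d/dx[F] = 0 becomes
  (-x/32) + (y/18)·y' = 0,
so isolating y',
  dy/dx = -(-x/32)/(y/18) = 9x/(16y)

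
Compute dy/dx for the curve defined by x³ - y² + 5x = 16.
Take d/dx of both sides. Since y is implicitly a function of x, the chain rule attaches a y' = dy/dx factor whenever we differentiate through y.

Set F(x, y) = (left side) − (right side), so the curve is F = 0. Differentiating each term of F:
  d/dx[x^3] = 3x^2
  d/dx[5x] = 5
  d/dx[-y^2] = -2y·y'
  d/dx[-16] = 0

Collecting, the y'-free part is the partial derivative in x and the y' coefficient is the partial derivative in y:
  ∂F/∂x = 3x^2 + 5
  ∂F/∂y = -2y

so d/dx[F(x, y(x))] = ∂F/∂x + (∂F/∂y)·y' = 0. Rearranging,
  dy/dx = -(∂F/∂x)/(∂F/∂y) = -(3x^2 + 5)/(-2y) = (3x^2 + 5)/(2y)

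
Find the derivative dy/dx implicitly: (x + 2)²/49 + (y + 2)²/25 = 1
Differentiate both sides with respect to x, treating y as y(x). By the chain rule, any term containing y contributes a factor of y' = dy/dx when we differentiate it.

Move every term to one side and write the relation as F(x, y) = 0. Term by term,
  d/dx[(x + 2)^2/49] = 2x/49 + 4/49
  d/dx[(y + 2)^2/25] = 2·y'(y + 2)/25
  d/dx[-1] = 0

The pieces without y' make up ∂F/∂x and the coefficient of y' is ∂F/∂y:
  ∂F/∂x = 2x/49 + 4/49,
  ∂F/∂y = 2y/25 + 4/25.

Since d/dx[F] = ∂F/∂x + (∂F/∂y)·y' = 0, solve for y':
  (∂F/∂y)·y' = -∂F/∂x
  dy/dx = -(∂F/∂x)/(∂F/∂y) = -(2x/49 + 4/49)/(2y/25 + 4/25)
        = -(2(x + 2)/49)/(2(y + 2)/25) = 25(-x - 2)/(49(y + 2))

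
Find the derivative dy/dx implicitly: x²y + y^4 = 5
Apply d/dx to both sides, remembering that y depends on x. Each occurrence of y therefore brings in a y' = dy/dx via the chain rule.

With F(x, y) equal to the left-hand side minus the right, differentiate F term by term:
  d/dx[x^2y] = x^2·y' + 2xy
  d/dx[y^4] = 4y^3·y'
  d/dx[-5] = 0
Adding these up, d/dx[F] = 0 becomes
  (2xy) + (x^2 + 4y^3)·y' = 0,
so isolating y',
  dy/dx = -(2xy)/(x^2 + 4y^3) = -2xy/(x^2 + 4y^3)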